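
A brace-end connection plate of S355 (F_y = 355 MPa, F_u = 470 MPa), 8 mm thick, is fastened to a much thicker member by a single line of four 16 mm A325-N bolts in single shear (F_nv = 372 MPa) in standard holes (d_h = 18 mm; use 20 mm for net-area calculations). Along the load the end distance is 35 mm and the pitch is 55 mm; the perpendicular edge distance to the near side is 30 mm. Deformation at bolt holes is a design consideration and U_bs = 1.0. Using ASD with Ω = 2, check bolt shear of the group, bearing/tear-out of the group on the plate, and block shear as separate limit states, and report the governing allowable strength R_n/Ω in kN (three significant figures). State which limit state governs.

Bolt shear: A_b = π·16²/4 = 201.1 mm²; R_n = 372 × 201.1 × 4 × 1 / 1000 = 299.2 kN → 299.2 / 2 = 150 kN.
Bearing: edge l_c = 26, r_n = 117.3 kN; interior l_c = 37, r_n = 144.4 kN; R_n = 117.3 + 3·144.4 = 550.5 kN → 275 kN.
Block shear: A_gv = 1600, A_nv = 1040, A_nt = 160 mm²; R_n = min(0.6F_uA_nv, 0.6F_yA_gv) + U_bs·F_u·A_nt = 368.5 kN → 184 kN.
Bolt shear governs: 150 kN.

150 kN (bolt shear governs)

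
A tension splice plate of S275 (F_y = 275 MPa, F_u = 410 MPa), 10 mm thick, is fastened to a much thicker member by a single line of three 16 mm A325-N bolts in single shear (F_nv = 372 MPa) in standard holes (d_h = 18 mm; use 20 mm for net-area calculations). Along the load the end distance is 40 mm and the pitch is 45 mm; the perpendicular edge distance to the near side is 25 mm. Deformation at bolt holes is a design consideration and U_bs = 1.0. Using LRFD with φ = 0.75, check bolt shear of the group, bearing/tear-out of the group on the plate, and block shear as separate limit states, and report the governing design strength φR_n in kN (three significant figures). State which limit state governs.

168 kN (bolt shear governs)

Bolt shear: A_b = π·16²/4 = 201.1 mm²; R_n = 372 × 201.1 × 3 × 1 / 1000 = 224.4 kN → 0.75 × 224.4 = 168 kN.
Bearing: edge l_c = 31, r_n = 152.5 kN; interior l_c = 27, r_n = 132.8 kN; R_n = 152.5 + 2·132.8 = 418.2 kN → 314 kN.
Block shear: A_gv = 1300, A_nv = 800, A_nt = 150 mm²; R_n = min(0.6F_uA_nv, 0.6F_yA_gv) + U_bs·F_u·A_nt = 258.3 kN → 194 kN.
Bolt shear governs: 168 kN.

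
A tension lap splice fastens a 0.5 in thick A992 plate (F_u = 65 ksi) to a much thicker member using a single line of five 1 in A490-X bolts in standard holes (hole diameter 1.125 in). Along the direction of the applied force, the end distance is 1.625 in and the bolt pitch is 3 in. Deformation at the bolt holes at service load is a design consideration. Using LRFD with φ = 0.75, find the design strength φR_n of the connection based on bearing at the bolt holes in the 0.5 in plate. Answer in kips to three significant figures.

Per bolt r_n = 1.2 l_c t F_u ≤ 2.4 d t F_u; upper limit = 2.4 × 1 × 0.5 × 65 = 78 kips.
Edge bolt: l_c = 1.625 − 1.125/2 = 1.062 in → 1.2 × 1.062 × 0.5 × 65 = 41.44 → r_n = 41.44 kips.
Interior bolts: l_c = 3 − 1.125 = 1.875 in → 1.2 × 1.875 × 0.5 × 65 = 73.12 → r_n = 73.12 kips.
R_n = 1 × 41.44 + 4 × 73.12 = 333.9 kips.
Design strength φR_n = 0.75 × 333.9 = 250 kips.

250 kips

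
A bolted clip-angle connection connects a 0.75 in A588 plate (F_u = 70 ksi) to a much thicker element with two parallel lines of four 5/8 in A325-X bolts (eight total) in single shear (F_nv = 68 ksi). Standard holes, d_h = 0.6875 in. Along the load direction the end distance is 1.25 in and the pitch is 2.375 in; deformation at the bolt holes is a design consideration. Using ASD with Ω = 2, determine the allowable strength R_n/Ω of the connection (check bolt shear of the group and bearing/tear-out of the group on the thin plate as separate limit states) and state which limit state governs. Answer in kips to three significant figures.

Bolt shear: A_b = π·0.625²/4 = 0.3068 in²; R_n = 68 × 0.3068 × 8 × 1 = 166.9 kips → 166.9 / 2 = 83.4 kips.
Bearing (1.2 l_c t F_u ≤ 2.4 d t F_u): upper limit = 2.4·0.625·0.75·70 = 78.75 kips.
  Edge l_c = 1.25 − 0.6875/2 = 0.9062 → r_n = 57.09 kips; interior l_c = 2.375 − 0.6875 = 1.688 → r_n = 78.75 kips.
  R_n,bearing = 2·57.09 + 6·78.75 = 586.7 kips → 586.7 / 2 = 293 kips.
Bolt shear governs: 83.4 kips.

83.4 kips (bolt shear governs)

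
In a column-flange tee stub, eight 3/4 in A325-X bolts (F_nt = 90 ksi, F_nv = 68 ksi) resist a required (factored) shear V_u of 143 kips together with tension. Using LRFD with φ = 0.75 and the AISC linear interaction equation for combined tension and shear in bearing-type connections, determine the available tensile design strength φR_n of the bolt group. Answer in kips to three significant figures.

A_b = π·0.75²/4 = 0.4418 in²; f_rv = 143 / (8 × 0.4418) = 40.46 ksi.
F'_nt = 1.3 F_nt − (F_nt / φF_nv) f_rv = 1.3·90 − (90/(0.75·68))·40.46 = 45.6 ksi, capped at F_nt → F'_nt = 45.6 ksi.
R_n = F'_nt · A_b · n = 45.6 × 0.4418 × 8 = 161.2 kips.
Design strength φR_n = 0.75 × 161.2 = 121 kips.

121 kips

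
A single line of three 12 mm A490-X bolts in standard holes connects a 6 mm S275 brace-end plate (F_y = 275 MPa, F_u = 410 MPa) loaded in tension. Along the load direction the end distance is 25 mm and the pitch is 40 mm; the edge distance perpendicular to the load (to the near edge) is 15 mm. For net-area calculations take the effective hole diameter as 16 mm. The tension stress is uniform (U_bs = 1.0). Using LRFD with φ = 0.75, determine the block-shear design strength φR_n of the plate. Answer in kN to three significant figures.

84.9 kN

Shear plane L_v = 25 + 2·40 = 105 mm; A_gv = 105 × 6 = 630 mm².
A_nv = (105 − 2.5·16) × 6 = 390 mm².
A_nt = (15 − 0.5·16) × 6 = 42 mm².
0.6 F_u A_nv = 95.94 kN; 0.6 F_y A_gv = 104 kN → shear rupture governs the shear term.
R_n = 95.94 + 1.0 × 410 × 42 / 1000 = 113.2 kN.
Design strength φR_n = 0.75 × 113.2 = 84.9 kN.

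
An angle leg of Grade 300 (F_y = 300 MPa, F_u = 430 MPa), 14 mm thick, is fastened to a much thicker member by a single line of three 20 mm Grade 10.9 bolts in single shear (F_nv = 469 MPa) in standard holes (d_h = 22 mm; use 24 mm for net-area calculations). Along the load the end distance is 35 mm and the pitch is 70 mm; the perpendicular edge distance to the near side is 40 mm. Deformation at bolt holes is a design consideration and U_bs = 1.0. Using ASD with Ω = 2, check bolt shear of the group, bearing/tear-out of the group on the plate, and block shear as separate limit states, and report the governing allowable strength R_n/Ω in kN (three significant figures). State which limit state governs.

Bolt shear: A_b = π·20²/4 = 314.2 mm²; R_n = 469 × 314.2 × 3 × 1 / 1000 = 442 kN → 442 / 2 = 221 kN.
Bearing: edge l_c = 24, r_n = 173.4 kN; interior l_c = 48, r_n = 289 kN; R_n = 173.4 + 2·289 = 751.3 kN → 376 kN.
Block shear: A_gv = 2450, A_nv = 1610, A_nt = 392 mm²; R_n = min(0.6F_uA_nv, 0.6F_yA_gv) + U_bs·F_u·A_nt = 583.9 kN → 292 kN.
Bolt shear governs: 221 kN.

221 kN (bolt shear governs)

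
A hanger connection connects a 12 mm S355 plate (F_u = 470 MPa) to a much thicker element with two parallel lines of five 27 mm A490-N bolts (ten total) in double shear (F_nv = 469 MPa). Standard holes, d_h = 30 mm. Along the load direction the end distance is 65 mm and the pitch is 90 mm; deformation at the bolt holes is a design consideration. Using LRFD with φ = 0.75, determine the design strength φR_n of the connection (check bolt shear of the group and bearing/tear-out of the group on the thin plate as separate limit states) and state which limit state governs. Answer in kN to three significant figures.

Bolt shear: A_b = π·27²/4 = 572.6 mm²; R_n = 469 × 572.6 × 10 × 2 / 1000 = 5371 kN → 0.75 × 5371 = 4030 kN.
Bearing (1.2 l_c t F_u ≤ 2.4 d t F_u): upper limit = 2.4·27·12·470 / 1000 = 365.5 kN.
  Edge l_c = 65 − 30/2 = 50 → r_n = 338.4 kN; interior l_c = 90 − 30 = 60 → r_n = 365.5 kN.
  R_n,bearing = 2·338.4 + 8·365.5 = 3601 kN → 0.75 × 3601 = 2700 kN.
Bearing governs: 2700 kN.

2700 kN (bearing governs)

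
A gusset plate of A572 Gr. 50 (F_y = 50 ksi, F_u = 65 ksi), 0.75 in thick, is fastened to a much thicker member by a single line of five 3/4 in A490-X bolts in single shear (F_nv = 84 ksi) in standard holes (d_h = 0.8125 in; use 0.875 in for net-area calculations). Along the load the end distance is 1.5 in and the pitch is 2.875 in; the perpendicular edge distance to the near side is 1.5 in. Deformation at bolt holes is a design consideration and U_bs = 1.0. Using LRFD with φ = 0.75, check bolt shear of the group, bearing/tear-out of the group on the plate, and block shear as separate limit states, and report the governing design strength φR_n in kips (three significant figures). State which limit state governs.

139 kips (bolt shear governs)

Bolt shear: A_b = π·0.75²/4 = 0.4418 in²; R_n = 84 × 0.4418 × 5 × 1 = 185.6 kips → 0.75 × 185.6 = 139 kips.
Bearing: edge l_c = 1.094, r_n = 63.98 kips; interior l_c = 2.062, r_n = 87.75 kips; R_n = 63.98 + 4·87.75 = 415 kips → 311 kips.
Block shear: A_gv = 9.75, A_nv = 6.797, A_nt = 0.7969 in²; R_n = min(0.6F_uA_nv, 0.6F_yA_gv) + U_bs·F_u·A_nt = 316.9 kips → 238 kips.
Bolt shear governs: 139 kips.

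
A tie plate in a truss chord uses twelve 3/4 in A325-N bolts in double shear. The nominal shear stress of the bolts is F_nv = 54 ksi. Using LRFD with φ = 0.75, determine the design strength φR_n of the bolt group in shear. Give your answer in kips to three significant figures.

429 kips

A_b = π × 0.75² / 4 = 0.4418 in².
R_n = F_nv · A_b · n · n_s = 54 × 0.4418 × 12 × 2 = 572.6 kips.
Design strength φR_n = 0.75 × 572.6 = 429 kips.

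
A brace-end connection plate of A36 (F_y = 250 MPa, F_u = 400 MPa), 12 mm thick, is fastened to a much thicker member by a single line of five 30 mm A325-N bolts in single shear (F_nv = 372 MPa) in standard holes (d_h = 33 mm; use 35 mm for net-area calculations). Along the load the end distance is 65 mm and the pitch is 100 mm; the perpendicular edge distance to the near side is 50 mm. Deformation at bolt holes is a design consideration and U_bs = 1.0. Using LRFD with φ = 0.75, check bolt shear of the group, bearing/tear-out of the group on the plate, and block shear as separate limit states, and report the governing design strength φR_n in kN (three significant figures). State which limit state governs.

Bolt shear: A_b = π·30²/4 = 706.9 mm²; R_n = 372 × 706.9 × 5 × 1 / 1000 = 1315 kN → 0.75 × 1315 = 986 kN.
Bearing: edge l_c = 48.5, r_n = 279.4 kN; interior l_c = 67, r_n = 345.6 kN; R_n = 279.4 + 4·345.6 = 1662 kN → 1250 kN.
Block shear: A_gv = 5580, A_nv = 3690, A_nt = 390 mm²; R_n = min(0.6F_uA_nv, 0.6F_yA_gv) + U_bs·F_u·A_nt = 993 kN → 745 kN.
Block shear governs: 745 kN.

745 kN (block shear governs)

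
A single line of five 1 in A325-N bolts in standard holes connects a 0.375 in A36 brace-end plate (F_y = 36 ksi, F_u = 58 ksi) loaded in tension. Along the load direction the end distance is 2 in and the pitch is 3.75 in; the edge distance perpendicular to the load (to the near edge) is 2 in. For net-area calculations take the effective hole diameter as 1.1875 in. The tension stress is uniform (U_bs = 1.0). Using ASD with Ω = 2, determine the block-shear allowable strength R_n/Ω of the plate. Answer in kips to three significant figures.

Shear plane L_v = 2 + 4·3.75 = 17 in; A_gv = 17 × 0.375 = 6.375 in².
A_nv = (17 − 4.5·1.1875) × 0.375 = 4.371 in².
A_nt = (2 − 0.5·1.1875) × 0.375 = 0.5273 in².
0.6 F_u A_nv = 152.1 kips; 0.6 F_y A_gv = 137.7 kips → shear yielding governs the shear term.
R_n = 137.7 + 1.0 × 58 × 0.5273 = 168.3 kips.
Allowable strength R_n/Ω = 168.3 / 2 = 84.1 kips.

84.1 kips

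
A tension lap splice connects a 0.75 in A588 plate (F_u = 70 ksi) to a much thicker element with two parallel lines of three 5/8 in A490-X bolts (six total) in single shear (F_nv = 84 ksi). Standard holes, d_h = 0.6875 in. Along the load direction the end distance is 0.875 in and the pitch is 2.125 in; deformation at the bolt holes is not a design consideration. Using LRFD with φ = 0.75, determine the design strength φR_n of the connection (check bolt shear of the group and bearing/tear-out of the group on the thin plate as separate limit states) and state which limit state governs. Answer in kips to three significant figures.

116 kips (bolt shear governs)

Bolt shear: A_b = π·0.625²/4 = 0.3068 in²; R_n = 84 × 0.3068 × 6 × 1 = 154.6 kips → 0.75 × 154.6 = 116 kips.
Bearing (1.5 l_c t F_u ≤ 3.0 d t F_u): upper limit = 3.0·0.625·0.75·70 = 98.44 kips.
  Edge l_c = 0.875 − 0.6875/2 = 0.5312 → r_n = 41.84 kips; interior l_c = 2.125 − 0.6875 = 1.438 → r_n = 98.44 kips.
  R_n,bearing = 2·41.84 + 4·98.44 = 477.4 kips → 0.75 × 477.4 = 358 kips.
Bolt shear governs: 116 kips.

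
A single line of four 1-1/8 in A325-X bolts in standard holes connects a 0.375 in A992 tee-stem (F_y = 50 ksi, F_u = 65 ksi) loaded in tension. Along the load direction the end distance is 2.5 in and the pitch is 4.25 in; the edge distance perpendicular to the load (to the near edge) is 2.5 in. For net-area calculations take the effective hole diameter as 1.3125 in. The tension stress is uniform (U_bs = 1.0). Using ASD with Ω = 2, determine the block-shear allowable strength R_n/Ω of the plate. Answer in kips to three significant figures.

100 kips

Shear plane L_v = 2.5 + 3·4.25 = 15.25 in; A_gv = 15.25 × 0.375 = 5.719 in².
A_nv = (15.25 − 3.5·1.3125) × 0.375 = 3.996 in².
A_nt = (2.5 − 0.5·1.3125) × 0.375 = 0.6914 in².
0.6 F_u A_nv = 155.8 kips; 0.6 F_y A_gv = 171.6 kips → shear rupture governs the shear term.
R_n = 155.8 + 1.0 × 65 × 0.6914 = 200.8 kips.
Allowable strength R_n/Ω = 200.8 / 2 = 100 kips.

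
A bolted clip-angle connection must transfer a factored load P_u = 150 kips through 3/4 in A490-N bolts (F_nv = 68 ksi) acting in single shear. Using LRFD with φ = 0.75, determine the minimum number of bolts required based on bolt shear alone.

7 bolts

A_b = π·0.75²/4 = 0.4418 in².
Per-bolt design strength φR_n = 0.75 × 68 × 0.4418 × 1 = 22.53 kips.
n ≥ 150 / 22.53 = 6.657 → use 7 bolts.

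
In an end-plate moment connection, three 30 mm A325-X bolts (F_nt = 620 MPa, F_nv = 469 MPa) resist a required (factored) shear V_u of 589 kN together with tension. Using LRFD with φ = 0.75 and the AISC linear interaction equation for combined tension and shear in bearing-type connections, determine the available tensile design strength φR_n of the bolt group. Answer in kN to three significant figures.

503 kN

A_b = π·30²/4 = 706.9 mm²; f_rv = 589 × 1000 / (3 × 706.9) = 277.8 MPa.
F'_nt = 1.3 F_nt − (F_nt / φF_nv) f_rv = 1.3·620 − (620/(0.75·469))·277.8 = 316.4 MPa, capped at F_nt → F'_nt = 316.4 MPa.
R_n = F'_nt · A_b · n = 316.4 × 706.9 × 3 / 1000 = 671 kN.
Design strength φR_n = 0.75 × 671 = 503 kN.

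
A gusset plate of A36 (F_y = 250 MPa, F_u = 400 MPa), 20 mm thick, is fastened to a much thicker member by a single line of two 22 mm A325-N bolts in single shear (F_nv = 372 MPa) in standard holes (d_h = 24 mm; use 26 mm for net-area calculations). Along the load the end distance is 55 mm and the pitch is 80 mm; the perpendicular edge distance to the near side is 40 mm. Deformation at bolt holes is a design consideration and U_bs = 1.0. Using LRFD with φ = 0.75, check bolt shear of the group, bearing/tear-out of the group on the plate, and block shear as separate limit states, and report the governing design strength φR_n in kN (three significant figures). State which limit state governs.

212 kN (bolt shear governs)

Bolt shear: A_b = π·22²/4 = 380.1 mm²; R_n = 372 × 380.1 × 2 × 1 / 1000 = 282.8 kN → 0.75 × 282.8 = 212 kN.
Bearing: edge l_c = 43, r_n = 412.8 kN; interior l_c = 56, r_n = 422.4 kN; R_n = 412.8 + 1·422.4 = 835.2 kN → 626 kN.
Block shear: A_gv = 2700, A_nv = 1920, A_nt = 540 mm²; R_n = min(0.6F_uA_nv, 0.6F_yA_gv) + U_bs·F_u·A_nt = 621 kN → 466 kN.
Bolt shear governs: 212 kN.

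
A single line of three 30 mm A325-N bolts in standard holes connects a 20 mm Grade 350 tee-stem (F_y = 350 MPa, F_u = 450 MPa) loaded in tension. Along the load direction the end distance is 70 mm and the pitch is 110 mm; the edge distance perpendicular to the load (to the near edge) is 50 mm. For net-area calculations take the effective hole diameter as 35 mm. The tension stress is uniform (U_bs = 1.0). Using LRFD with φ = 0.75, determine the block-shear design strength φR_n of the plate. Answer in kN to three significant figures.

1040 kN

Shear plane L_v = 70 + 2·110 = 290 mm; A_gv = 290 × 20 = 5800 mm².
A_nv = (290 − 2.5·35) × 20 = 4050 mm².
A_nt = (50 − 0.5·35) × 20 = 650 mm².
0.6 F_u A_nv = 1094 kN; 0.6 F_y A_gv = 1218 kN → shear rupture governs the shear term.
R_n = 1094 + 1.0 × 450 × 650 / 1000 = 1386 kN.
Design strength φR_n = 0.75 × 1386 = 1040 kN.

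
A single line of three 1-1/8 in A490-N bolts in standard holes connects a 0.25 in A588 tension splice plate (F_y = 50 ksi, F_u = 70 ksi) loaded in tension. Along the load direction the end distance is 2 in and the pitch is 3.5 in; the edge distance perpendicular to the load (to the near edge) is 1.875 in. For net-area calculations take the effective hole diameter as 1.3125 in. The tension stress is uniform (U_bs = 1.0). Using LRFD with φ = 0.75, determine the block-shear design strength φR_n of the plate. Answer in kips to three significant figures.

Shear plane L_v = 2 + 2·3.5 = 9 in; A_gv = 9 × 0.25 = 2.25 in².
A_nv = (9 − 2.5·1.3125) × 0.25 = 1.43 in².
A_nt = (1.875 − 0.5·1.3125) × 0.25 = 0.3047 in².
0.6 F_u A_nv = 60.05 kips; 0.6 F_y A_gv = 67.5 kips → shear rupture governs the shear term.
R_n = 60.05 + 1.0 × 70 × 0.3047 = 81.38 kips.
Design strength φR_n = 0.75 × 81.38 = 61 kips.

61 kips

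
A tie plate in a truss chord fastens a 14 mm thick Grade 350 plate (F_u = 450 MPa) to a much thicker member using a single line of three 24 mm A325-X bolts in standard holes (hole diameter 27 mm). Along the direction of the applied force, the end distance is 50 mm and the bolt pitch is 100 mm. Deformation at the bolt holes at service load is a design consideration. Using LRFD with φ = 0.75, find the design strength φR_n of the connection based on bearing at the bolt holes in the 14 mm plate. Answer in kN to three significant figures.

751 kN

Per bolt r_n = 1.2 l_c t F_u ≤ 2.4 d t F_u; upper limit = 2.4 × 24 × 14 × 450 / 1000 = 362.9 kN.
Edge bolt: l_c = 50 − 27/2 = 36.5 mm → 1.2 × 36.5 × 14 × 450 / 1000 = 275.9 → r_n = 275.9 kN.
Interior bolts: l_c = 100 − 27 = 73 mm → 1.2 × 73 × 14 × 450 / 1000 = 551.9 → r_n = 362.9 kN.
R_n = 1 × 275.9 + 2 × 362.9 = 1002 kN.
Design strength φR_n = 0.75 × 1002 = 751 kN.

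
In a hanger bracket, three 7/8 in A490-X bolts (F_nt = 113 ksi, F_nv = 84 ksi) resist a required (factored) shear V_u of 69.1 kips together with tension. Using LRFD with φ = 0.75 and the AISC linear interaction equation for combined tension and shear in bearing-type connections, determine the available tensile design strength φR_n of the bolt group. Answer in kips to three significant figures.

A_b = π·0.875²/4 = 0.6013 in²; f_rv = 69.1 / (3 × 0.6013) = 38.3 ksi.
F'_nt = 1.3 F_nt − (F_nt / φF_nv) f_rv = 1.3·113 − (113/(0.75·84))·38.3 = 78.19 ksi, capped at F_nt → F'_nt = 78.19 ksi.
R_n = F'_nt · A_b · n = 78.19 × 0.6013 × 3 = 141.1 kips.
Design strength φR_n = 0.75 × 141.1 = 106 kips.

106 kips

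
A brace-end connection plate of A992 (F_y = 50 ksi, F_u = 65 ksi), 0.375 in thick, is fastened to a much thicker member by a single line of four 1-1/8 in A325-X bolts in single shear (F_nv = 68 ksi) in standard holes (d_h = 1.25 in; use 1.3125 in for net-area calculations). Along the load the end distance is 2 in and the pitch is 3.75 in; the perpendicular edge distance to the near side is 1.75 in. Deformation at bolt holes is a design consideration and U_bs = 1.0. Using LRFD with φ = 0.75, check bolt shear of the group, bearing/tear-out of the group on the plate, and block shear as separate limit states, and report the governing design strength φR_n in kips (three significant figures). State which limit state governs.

115 kips (block shear governs)

Bolt shear: A_b = π·1.125²/4 = 0.994 in²; R_n = 68 × 0.994 × 4 × 1 = 270.4 kips → 0.75 × 270.4 = 203 kips.
Bearing: edge l_c = 1.375, r_n = 40.22 kips; interior l_c = 2.5, r_n = 65.81 kips; R_n = 40.22 + 3·65.81 = 237.7 kips → 178 kips.
Block shear: A_gv = 4.969, A_nv = 3.246, A_nt = 0.4102 in²; R_n = min(0.6F_uA_nv, 0.6F_yA_gv) + U_bs·F_u·A_nt = 153.3 kips → 115 kips.
Block shear governs: 115 kips.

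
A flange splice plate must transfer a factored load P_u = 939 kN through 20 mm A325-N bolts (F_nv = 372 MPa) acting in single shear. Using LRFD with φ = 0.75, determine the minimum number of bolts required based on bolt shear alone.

A_b = π·20²/4 = 314.2 mm².
Per-bolt design strength φR_n = 0.75 × 372 × 314.2 × 1 / 1000 = 87.65 kN.
n ≥ 939 / 87.65 = 10.71 → use 11 bolts.

11 bolts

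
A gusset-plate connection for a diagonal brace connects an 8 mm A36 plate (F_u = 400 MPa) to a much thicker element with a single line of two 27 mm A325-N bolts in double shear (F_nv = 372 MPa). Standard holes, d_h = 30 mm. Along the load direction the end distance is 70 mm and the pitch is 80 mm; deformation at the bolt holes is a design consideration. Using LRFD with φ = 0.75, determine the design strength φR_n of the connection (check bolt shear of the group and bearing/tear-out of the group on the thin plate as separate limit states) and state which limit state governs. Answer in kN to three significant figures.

300 kN (bearing governs)

Bolt shear: A_b = π·27²/4 = 572.6 mm²; R_n = 372 × 572.6 × 2 × 2 / 1000 = 852 kN → 0.75 × 852 = 639 kN.
Bearing (1.2 l_c t F_u ≤ 2.4 d t F_u): upper limit = 2.4·27·8·400 / 1000 = 207.4 kN.
  Edge l_c = 70 − 30/2 = 55 → r_n = 207.4 kN; interior l_c = 80 − 30 = 50 → r_n = 192 kN.
  R_n,bearing = 1·207.4 + 1·192 = 399.4 kN → 0.75 × 399.4 = 300 kN.
Bearing governs: 300 kN.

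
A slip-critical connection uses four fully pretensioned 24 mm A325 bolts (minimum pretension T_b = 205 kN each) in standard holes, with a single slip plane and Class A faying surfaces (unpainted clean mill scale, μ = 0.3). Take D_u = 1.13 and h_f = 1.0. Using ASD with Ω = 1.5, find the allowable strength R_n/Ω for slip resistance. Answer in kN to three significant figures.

185 kN

R_n = μ · D_u · h_f · T_b · n_s · n_b = 0.3 × 1.13 × 1.0 × 205 × 1 × 4 = 278 kN.
Allowable strength R_n/Ω = 278 / 1.5 = 185 kN.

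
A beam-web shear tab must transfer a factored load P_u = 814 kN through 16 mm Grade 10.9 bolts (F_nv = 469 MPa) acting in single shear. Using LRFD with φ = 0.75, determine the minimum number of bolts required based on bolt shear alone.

A_b = π·16²/4 = 201.1 mm².
Per-bolt design strength φR_n = 0.75 × 469 × 201.1 × 1 / 1000 = 70.72 kN.
n ≥ 814 / 70.72 = 11.51 → use 12 bolts.

12 bolts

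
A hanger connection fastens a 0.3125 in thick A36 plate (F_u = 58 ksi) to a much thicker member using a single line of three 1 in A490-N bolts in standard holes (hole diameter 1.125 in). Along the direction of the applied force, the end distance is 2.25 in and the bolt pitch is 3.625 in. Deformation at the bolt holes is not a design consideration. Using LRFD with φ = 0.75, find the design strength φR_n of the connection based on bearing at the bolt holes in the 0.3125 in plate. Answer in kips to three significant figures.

Per bolt r_n = 1.5 l_c t F_u ≤ 3.0 d t F_u; upper limit = 3.0 × 1 × 0.3125 × 58 = 54.38 kips.
Edge bolt: l_c = 2.25 − 1.125/2 = 1.688 in → 1.5 × 1.688 × 0.3125 × 58 = 45.88 → r_n = 45.88 kips.
Interior bolts: l_c = 3.625 − 1.125 = 2.5 in → 1.5 × 2.5 × 0.3125 × 58 = 67.97 → r_n = 54.38 kips.
R_n = 1 × 45.88 + 2 × 54.38 = 154.6 kips.
Design strength φR_n = 0.75 × 154.6 = 116 kips.

116 kips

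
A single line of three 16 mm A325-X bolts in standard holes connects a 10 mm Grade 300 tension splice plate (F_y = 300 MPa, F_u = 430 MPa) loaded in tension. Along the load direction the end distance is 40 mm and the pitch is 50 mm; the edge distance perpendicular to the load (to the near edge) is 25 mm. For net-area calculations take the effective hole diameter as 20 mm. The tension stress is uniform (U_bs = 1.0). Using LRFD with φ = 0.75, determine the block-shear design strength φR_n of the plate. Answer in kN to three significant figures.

Shear plane L_v = 40 + 2·50 = 140 mm; A_gv = 140 × 10 = 1400 mm².
A_nv = (140 − 2.5·20) × 10 = 900 mm².
A_nt = (25 − 0.5·20) × 10 = 150 mm².
0.6 F_u A_nv = 232.2 kN; 0.6 F_y A_gv = 252 kN → shear rupture governs the shear term.
R_n = 232.2 + 1.0 × 430 × 150 / 1000 = 296.7 kN.
Design strength φR_n = 0.75 × 296.7 = 223 kN.

223 kN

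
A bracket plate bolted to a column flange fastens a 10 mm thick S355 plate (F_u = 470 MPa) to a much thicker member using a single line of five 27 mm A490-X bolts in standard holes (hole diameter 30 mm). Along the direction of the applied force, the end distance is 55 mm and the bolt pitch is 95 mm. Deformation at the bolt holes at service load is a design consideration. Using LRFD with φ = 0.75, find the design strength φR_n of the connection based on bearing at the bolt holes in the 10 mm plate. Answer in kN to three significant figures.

1080 kN

Per bolt r_n = 1.2 l_c t F_u ≤ 2.4 d t F_u; upper limit = 2.4 × 27 × 10 × 470 / 1000 = 304.6 kN.
Edge bolt: l_c = 55 − 30/2 = 40 mm → 1.2 × 40 × 10 × 470 / 1000 = 225.6 → r_n = 225.6 kN.
Interior bolts: l_c = 95 − 30 = 65 mm → 1.2 × 65 × 10 × 470 / 1000 = 366.6 → r_n = 304.6 kN.
R_n = 1 × 225.6 + 4 × 304.6 = 1444 kN.
Design strength φR_n = 0.75 × 1444 = 1080 kN.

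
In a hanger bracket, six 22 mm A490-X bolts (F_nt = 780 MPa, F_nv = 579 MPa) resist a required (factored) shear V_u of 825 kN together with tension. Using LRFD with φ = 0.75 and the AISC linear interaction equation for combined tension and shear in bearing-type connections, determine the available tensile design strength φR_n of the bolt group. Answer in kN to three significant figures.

A_b = π·22²/4 = 380.1 mm²; f_rv = 825 × 1000 / (6 × 380.1) = 361.7 MPa.
F'_nt = 1.3 F_nt − (F_nt / φF_nv) f_rv = 1.3·780 − (780/(0.75·579))·361.7 = 364.3 MPa, capped at F_nt → F'_nt = 364.3 MPa.
R_n = F'_nt · A_b · n = 364.3 × 380.1 × 6 / 1000 = 830.9 kN.
Design strength φR_n = 0.75 × 830.9 = 623 kN.

623 kN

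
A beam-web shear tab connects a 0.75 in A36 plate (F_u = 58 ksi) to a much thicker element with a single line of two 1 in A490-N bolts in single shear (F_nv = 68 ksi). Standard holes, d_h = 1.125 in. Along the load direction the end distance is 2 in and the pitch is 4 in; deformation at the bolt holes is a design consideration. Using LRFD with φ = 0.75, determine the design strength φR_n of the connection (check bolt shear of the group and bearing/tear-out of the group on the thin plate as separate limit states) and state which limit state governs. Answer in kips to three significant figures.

80.1 kips (bolt shear governs)

Bolt shear: A_b = π·1²/4 = 0.7854 in²; R_n = 68 × 0.7854 × 2 × 1 = 106.8 kips → 0.75 × 106.8 = 80.1 kips.
Bearing (1.2 l_c t F_u ≤ 2.4 d t F_u): upper limit = 2.4·1·0.75·58 = 104.4 kips.
  Edge l_c = 2 − 1.125/2 = 1.438 → r_n = 75.04 kips; interior l_c = 4 − 1.125 = 2.875 → r_n = 104.4 kips.
  R_n,bearing = 1·75.04 + 1·104.4 = 179.4 kips → 0.75 × 179.4 = 135 kips.
Bolt shear governs: 80.1 kips.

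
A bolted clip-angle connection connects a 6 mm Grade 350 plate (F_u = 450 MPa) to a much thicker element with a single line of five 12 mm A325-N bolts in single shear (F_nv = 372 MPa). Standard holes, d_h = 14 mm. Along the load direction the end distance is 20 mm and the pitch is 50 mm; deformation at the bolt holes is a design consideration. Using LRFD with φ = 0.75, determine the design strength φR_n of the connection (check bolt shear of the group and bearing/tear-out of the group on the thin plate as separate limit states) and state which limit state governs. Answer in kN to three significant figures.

Bolt shear: A_b = π·12²/4 = 113.1 mm²; R_n = 372 × 113.1 × 5 × 1 / 1000 = 210.4 kN → 0.75 × 210.4 = 158 kN.
Bearing (1.2 l_c t F_u ≤ 2.4 d t F_u): upper limit = 2.4·12·6·450 / 1000 = 77.76 kN.
  Edge l_c = 20 − 14/2 = 13 → r_n = 42.12 kN; interior l_c = 50 − 14 = 36 → r_n = 77.76 kN.
  R_n,bearing = 1·42.12 + 4·77.76 = 353.2 kN → 0.75 × 353.2 = 265 kN.
Bolt shear governs: 158 kN.

158 kN (bolt shear governs)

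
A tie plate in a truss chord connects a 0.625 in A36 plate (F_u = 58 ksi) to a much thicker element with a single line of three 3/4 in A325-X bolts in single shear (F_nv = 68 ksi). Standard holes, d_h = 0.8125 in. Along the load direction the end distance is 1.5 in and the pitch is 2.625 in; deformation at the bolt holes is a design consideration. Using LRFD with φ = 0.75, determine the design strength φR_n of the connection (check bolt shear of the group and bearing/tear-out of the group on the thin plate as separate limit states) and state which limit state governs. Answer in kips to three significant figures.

67.6 kips (bolt shear governs)

Bolt shear: A_b = π·0.75²/4 = 0.4418 in²; R_n = 68 × 0.4418 × 3 × 1 = 90.12 kips → 0.75 × 90.12 = 67.6 kips.
Bearing (1.2 l_c t F_u ≤ 2.4 d t F_u): upper limit = 2.4·0.75·0.625·58 = 65.25 kips.
  Edge l_c = 1.5 − 0.8125/2 = 1.094 → r_n = 47.58 kips; interior l_c = 2.625 − 0.8125 = 1.812 → r_n = 65.25 kips.
  R_n,bearing = 1·47.58 + 2·65.25 = 178.1 kips → 0.75 × 178.1 = 134 kips.
Bolt shear governs: 67.6 kips.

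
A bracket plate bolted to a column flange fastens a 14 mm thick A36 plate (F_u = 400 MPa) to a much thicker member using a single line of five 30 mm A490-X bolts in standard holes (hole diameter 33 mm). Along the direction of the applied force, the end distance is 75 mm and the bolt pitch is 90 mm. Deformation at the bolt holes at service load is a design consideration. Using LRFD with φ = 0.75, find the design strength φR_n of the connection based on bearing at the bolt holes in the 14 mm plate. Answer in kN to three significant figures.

Per bolt r_n = 1.2 l_c t F_u ≤ 2.4 d t F_u; upper limit = 2.4 × 30 × 14 × 400 / 1000 = 403.2 kN.
Edge bolt: l_c = 75 − 33/2 = 58.5 mm → 1.2 × 58.5 × 14 × 400 / 1000 = 393.1 → r_n = 393.1 kN.
Interior bolts: l_c = 90 − 33 = 57 mm → 1.2 × 57 × 14 × 400 / 1000 = 383 → r_n = 383 kN.
R_n = 1 × 393.1 + 4 × 383 = 1925 kN.
Design strength φR_n = 0.75 × 1925 = 1440 kN.

1440 kN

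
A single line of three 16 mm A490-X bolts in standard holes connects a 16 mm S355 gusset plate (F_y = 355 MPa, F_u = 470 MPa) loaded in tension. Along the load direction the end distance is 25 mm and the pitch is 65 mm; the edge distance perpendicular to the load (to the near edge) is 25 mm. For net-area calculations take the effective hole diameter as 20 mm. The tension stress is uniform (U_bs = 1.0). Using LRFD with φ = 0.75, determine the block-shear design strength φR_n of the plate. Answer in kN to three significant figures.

Shear plane L_v = 25 + 2·65 = 155 mm; A_gv = 155 × 16 = 2480 mm².
A_nv = (155 − 2.5·20) × 16 = 1680 mm².
A_nt = (25 − 0.5·20) × 16 = 240 mm².
0.6 F_u A_nv = 473.8 kN; 0.6 F_y A_gv = 528.2 kN → shear rupture governs the shear term.
R_n = 473.8 + 1.0 × 470 × 240 / 1000 = 586.6 kN.
Design strength φR_n = 0.75 × 586.6 = 440 kN.

440 kN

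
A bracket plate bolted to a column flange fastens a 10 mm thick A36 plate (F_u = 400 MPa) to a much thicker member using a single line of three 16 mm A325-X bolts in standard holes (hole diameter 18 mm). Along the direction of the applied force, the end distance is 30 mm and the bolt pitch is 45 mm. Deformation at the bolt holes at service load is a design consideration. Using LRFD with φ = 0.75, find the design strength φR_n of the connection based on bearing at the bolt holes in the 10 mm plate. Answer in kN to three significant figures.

Per bolt r_n = 1.2 l_c t F_u ≤ 2.4 d t F_u; upper limit = 2.4 × 16 × 10 × 400 / 1000 = 153.6 kN.
Edge bolt: l_c = 30 − 18/2 = 21 mm → 1.2 × 21 × 10 × 400 / 1000 = 100.8 → r_n = 100.8 kN.
Interior bolts: l_c = 45 − 18 = 27 mm → 1.2 × 27 × 10 × 400 / 1000 = 129.6 → r_n = 129.6 kN.
R_n = 1 × 100.8 + 2 × 129.6 = 360 kN.
Design strength φR_n = 0.75 × 360 = 270 kN.

270 kN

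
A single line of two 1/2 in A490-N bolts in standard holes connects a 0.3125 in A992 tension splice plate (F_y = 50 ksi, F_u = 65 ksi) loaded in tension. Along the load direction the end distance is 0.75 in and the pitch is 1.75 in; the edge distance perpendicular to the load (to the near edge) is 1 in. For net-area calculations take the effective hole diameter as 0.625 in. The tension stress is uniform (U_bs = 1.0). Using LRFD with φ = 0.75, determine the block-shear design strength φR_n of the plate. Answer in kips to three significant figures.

24.8 kips

Shear plane L_v = 0.75 + 1·1.75 = 2.5 in; A_gv = 2.5 × 0.3125 = 0.7812 in².
A_nv = (2.5 − 1.5·0.625) × 0.3125 = 0.4883 in².
A_nt = (1 − 0.5·0.625) × 0.3125 = 0.2148 in².
0.6 F_u A_nv = 19.04 kips; 0.6 F_y A_gv = 23.44 kips → shear rupture governs the shear term.
R_n = 19.04 + 1.0 × 65 × 0.2148 = 33.01 kips.
Design strength φR_n = 0.75 × 33.01 = 24.8 kips.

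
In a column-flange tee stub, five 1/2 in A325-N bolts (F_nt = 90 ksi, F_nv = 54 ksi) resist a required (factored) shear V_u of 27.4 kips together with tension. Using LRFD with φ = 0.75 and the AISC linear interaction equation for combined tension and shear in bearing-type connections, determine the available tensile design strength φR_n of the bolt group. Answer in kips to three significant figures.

40.5 kips

A_b = π·0.5²/4 = 0.1963 in²; f_rv = 27.4 / (5 × 0.1963) = 27.91 ksi.
F'_nt = 1.3 F_nt − (F_nt / φF_nv) f_rv = 1.3·90 − (90/(0.75·54))·27.91 = 54.98 ksi, capped at F_nt → F'_nt = 54.98 ksi.
R_n = F'_nt · A_b · n = 54.98 × 0.1963 × 5 = 53.98 kips.
Design strength φR_n = 0.75 × 53.98 = 40.5 kips.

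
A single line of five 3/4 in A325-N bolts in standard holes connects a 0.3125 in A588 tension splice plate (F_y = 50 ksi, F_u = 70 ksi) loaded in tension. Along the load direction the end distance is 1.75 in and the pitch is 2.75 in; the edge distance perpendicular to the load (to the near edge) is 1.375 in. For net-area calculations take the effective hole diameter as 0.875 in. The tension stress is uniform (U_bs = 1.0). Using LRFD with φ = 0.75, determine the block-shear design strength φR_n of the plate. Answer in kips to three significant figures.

Shear plane L_v = 1.75 + 4·2.75 = 12.75 in; A_gv = 12.75 × 0.3125 = 3.984 in².
A_nv = (12.75 − 4.5·0.875) × 0.3125 = 2.754 in².
A_nt = (1.375 − 0.5·0.875) × 0.3125 = 0.293 in².
0.6 F_u A_nv = 115.7 kips; 0.6 F_y A_gv = 119.5 kips → shear rupture governs the shear term.
R_n = 115.7 + 1.0 × 70 × 0.293 = 136.2 kips.
Design strength φR_n = 0.75 × 136.2 = 102 kips.

102 kips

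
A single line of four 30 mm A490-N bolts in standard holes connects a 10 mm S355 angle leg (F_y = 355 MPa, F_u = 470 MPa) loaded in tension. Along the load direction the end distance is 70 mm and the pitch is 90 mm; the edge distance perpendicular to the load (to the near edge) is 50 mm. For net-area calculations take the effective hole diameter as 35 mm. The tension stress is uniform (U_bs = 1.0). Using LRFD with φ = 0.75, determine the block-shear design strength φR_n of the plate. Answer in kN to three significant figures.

575 kN

Shear plane L_v = 70 + 3·90 = 340 mm; A_gv = 340 × 10 = 3400 mm².
A_nv = (340 − 3.5·35) × 10 = 2175 mm².
A_nt = (50 − 0.5·35) × 10 = 325 mm².
0.6 F_u A_nv = 613.4 kN; 0.6 F_y A_gv = 724.2 kN → shear rupture governs the shear term.
R_n = 613.4 + 1.0 × 470 × 325 / 1000 = 766.1 kN.
Design strength φR_n = 0.75 × 766.1 = 575 kN.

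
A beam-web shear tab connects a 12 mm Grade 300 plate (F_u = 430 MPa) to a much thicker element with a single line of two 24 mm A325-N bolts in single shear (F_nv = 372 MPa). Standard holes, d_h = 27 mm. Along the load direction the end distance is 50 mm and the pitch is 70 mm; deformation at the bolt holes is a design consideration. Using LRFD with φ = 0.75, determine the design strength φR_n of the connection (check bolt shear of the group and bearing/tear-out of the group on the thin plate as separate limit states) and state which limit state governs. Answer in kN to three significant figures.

252 kN (bolt shear governs)

Bolt shear: A_b = π·24²/4 = 452.4 mm²; R_n = 372 × 452.4 × 2 × 1 / 1000 = 336.6 kN → 0.75 × 336.6 = 252 kN.
Bearing (1.2 l_c t F_u ≤ 2.4 d t F_u): upper limit = 2.4·24·12·430 / 1000 = 297.2 kN.
  Edge l_c = 50 − 27/2 = 36.5 → r_n = 226 kN; interior l_c = 70 − 27 = 43 → r_n = 266.3 kN.
  R_n,bearing = 1·226 + 1·266.3 = 492.3 kN → 0.75 × 492.3 = 369 kN.
Bolt shear governs: 252 kN.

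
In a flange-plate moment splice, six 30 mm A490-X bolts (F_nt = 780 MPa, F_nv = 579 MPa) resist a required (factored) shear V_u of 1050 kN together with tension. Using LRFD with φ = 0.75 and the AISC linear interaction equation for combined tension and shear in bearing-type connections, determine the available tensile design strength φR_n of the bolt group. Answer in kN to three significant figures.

A_b = π·30²/4 = 706.9 mm²; f_rv = 1050 × 1000 / (6 × 706.9) = 247.6 MPa.
F'_nt = 1.3 F_nt − (F_nt / φF_nv) f_rv = 1.3·780 − (780/(0.75·579))·247.6 = 569.3 MPa, capped at F_nt → F'_nt = 569.3 MPa.
R_n = F'_nt · A_b · n = 569.3 × 706.9 × 6 / 1000 = 2415 kN.
Design strength φR_n = 0.75 × 2415 = 1810 kN.

1810 kN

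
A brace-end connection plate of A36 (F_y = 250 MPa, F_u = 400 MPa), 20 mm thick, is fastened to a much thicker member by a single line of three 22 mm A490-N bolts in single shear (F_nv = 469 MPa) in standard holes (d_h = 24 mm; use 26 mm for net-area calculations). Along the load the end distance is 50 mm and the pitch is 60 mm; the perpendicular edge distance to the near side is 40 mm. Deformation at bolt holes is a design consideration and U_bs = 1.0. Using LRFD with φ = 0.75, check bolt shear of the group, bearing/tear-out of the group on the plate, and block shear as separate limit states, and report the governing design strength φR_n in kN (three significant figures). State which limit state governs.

Bolt shear: A_b = π·22²/4 = 380.1 mm²; R_n = 469 × 380.1 × 3 × 1 / 1000 = 534.8 kN → 0.75 × 534.8 = 401 kN.
Bearing: edge l_c = 38, r_n = 364.8 kN; interior l_c = 36, r_n = 345.6 kN; R_n = 364.8 + 2·345.6 = 1056 kN → 792 kN.
Block shear: A_gv = 3400, A_nv = 2100, A_nt = 540 mm²; R_n = min(0.6F_uA_nv, 0.6F_yA_gv) + U_bs·F_u·A_nt = 720 kN → 540 kN.
Bolt shear governs: 401 kN.

401 kN (bolt shear governs)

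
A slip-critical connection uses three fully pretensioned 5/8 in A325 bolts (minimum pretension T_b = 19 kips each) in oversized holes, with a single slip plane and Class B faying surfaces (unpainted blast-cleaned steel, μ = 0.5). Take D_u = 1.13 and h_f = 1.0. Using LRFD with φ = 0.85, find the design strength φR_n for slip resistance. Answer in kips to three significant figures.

27.4 kips

R_n = μ · D_u · h_f · T_b · n_s · n_b = 0.5 × 1.13 × 1.0 × 19 × 1 × 3 = 32.2 kips.
Design strength φR_n = 0.85 × 32.2 = 27.4 kips.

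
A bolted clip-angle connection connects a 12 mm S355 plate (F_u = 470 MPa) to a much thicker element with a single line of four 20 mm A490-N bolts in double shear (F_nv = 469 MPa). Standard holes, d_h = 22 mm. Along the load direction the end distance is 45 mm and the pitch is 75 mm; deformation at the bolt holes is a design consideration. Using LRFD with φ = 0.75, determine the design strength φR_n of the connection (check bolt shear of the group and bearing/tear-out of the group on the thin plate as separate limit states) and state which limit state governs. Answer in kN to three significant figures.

782 kN (bearing governs)

Bolt shear: A_b = π·20²/4 = 314.2 mm²; R_n = 469 × 314.2 × 4 × 2 / 1000 = 1179 kN → 0.75 × 1179 = 884 kN.
Bearing (1.2 l_c t F_u ≤ 2.4 d t F_u): upper limit = 2.4·20·12·470 / 1000 = 270.7 kN.
  Edge l_c = 45 − 22/2 = 34 → r_n = 230.1 kN; interior l_c = 75 − 22 = 53 → r_n = 270.7 kN.
  R_n,bearing = 1·230.1 + 3·270.7 = 1042 kN → 0.75 × 1042 = 782 kN.
Bearing governs: 782 kN.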